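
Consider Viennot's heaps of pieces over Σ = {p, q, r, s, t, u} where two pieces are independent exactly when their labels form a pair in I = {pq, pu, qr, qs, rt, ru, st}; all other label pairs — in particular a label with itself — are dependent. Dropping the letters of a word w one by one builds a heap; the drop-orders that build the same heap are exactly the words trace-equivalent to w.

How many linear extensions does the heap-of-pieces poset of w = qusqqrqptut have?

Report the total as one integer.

0(q) covers ∅
1(u) covers 0:q
2(s) covers 1:u
3(q) covers 1:u
4(q) covers 3:q
5(r) covers 2:s
6(q) covers 4:q
7(p) covers 5:r
8(t) covers 6:q, 7:p
9(u) covers 8:t
10(t) covers 9:u
floor of heap: 0:q
completions by unplaced set U, small U first (add the entries for U minus each lowest piece of U):
  |U|=1: {10}:1
  |U|=2: {9,10}:1
  |U|=3: {8,9,10}:1
  |U|=4: {6,8,9,10}:1  {7,8,9,10}:1
  |U|=5: {4,6,8,9,10}:1  {5,7,8,9,10}:1  {6,7,8,9,10}:2
  |U|=6: {2,5,7,8,9,10}:1  {3,4,6,8,9,10}:1  {4,6,7,8,9,10}:3  {5,6,7,8,9,10}:3
  |U|=7: {2,5,6,7,8,9,10}:4  {3,4,6,7,8,9,10}:4  {4,5,6,7,8,9,10}:6
  |U|=8: {2,4,5,6,7,8,9,10}:10  {3,4,5,6,7,8,9,10}:10
  |U|=9: {2,3,4,5,6,7,8,9,10}:20
  start at 0(q): 20

20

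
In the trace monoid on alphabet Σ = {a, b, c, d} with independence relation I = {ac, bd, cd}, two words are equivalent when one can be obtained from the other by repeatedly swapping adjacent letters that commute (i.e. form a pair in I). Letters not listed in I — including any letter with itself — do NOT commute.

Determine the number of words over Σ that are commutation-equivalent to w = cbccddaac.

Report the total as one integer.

#0=c has no predecessor
#1=b depends on [0:c]
#2=c depends on [1:b]
#3=c depends on [2:c]
#4=d has no predecessor
#5=d depends on [4:d]
#6=a depends on [1:b, 5:d]
#7=a depends on [6:a]
#8=c depends on [3:c]
sources: [0:c, 4:d]
N(rest) = Σ N(rest − s) over sources s of rest; N(one piece) = 1:
  size 1 → [7]=1  [8]=1
  size 2 → [3,8]=1  [6,7]=1  [7,8]=2
  size 3 → [2,3,8]=1  [3,7,8]=3  [5,6,7]=1  [6,7,8]=3
  size 4 → [2,3,7,8]=4  [3,6,7,8]=6  [4,5,6,7]=1  [5,6,7,8]=4
  size 5 → [2,3,6,7,8]=10  [3,5,6,7,8]=10  [4,5,6,7,8]=5
  size 6 → [1,2,3,6,7,8]=10  [2,3,5,6,7,8]=20  [3,4,5,6,7,8]=15
  size 7 → [0,1,2,3,6,7,8]=10  [1,2,3,5,6,7,8]=30  [2,3,4,5,6,7,8]=35
  first=0(c) contributes 65
  first=4(d) contributes 40
|[w]| = 105

105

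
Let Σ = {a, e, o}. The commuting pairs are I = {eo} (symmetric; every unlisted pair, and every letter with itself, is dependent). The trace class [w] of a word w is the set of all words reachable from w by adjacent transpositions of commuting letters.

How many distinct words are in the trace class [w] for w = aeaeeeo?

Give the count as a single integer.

4

#0=a has no predecessor
#1=e depends on [0:a]
#2=a depends on [1:e]
#3=e depends on [2:a]
#4=e depends on [3:e]
#5=e depends on [4:e]
#6=o depends on [2:a]
sources: [0:a]
N(rest) = Σ N(rest − s) over sources s of rest; N(one piece) = 1:
  size 1 → [5]=1  [6]=1
  size 2 → [4,5]=1  [5,6]=2
  size 3 → [3,4,5]=1  [4,5,6]=3
  size 4 → [3,4,5,6]=4
  size 5 → [2,3,4,5,6]=4
  first=0(a) contributes 4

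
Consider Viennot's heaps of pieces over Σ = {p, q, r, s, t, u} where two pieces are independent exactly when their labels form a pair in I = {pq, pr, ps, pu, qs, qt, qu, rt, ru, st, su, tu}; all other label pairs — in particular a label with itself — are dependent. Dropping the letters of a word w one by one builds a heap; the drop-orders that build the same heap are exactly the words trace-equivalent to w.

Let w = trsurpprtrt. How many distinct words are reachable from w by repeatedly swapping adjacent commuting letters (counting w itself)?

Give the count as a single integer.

#0=t has no predecessor
#1=r has no predecessor
#2=s depends on [1:r]
#3=u has no predecessor
#4=r depends on [2:s]
#5=p depends on [0:t]
#6=p depends on [5:p]
#7=r depends on [4:r]
#8=t depends on [6:p]
#9=r depends on [7:r]
#10=t depends on [8:t]
sources: [0:t, 1:r, 3:u]
N(rest) = Σ N(rest − s) over sources s of rest; N(one piece) = 1:
  size 1 → [3]=1  [9]=1  [10]=1
  size 2 → [3,9]=2  [3,10]=2  [7,9]=1  [8,10]=1  [9,10]=2
  size 3 → [3,7,9]=3  [3,8,10]=3  [3,9,10]=6  [4,7,9]=1  [6,8,10]=1  [7,9,10]=3  [8,9,10]=3
  size 4 → [2,4,7,9]=1  [3,4,7,9]=4  [3,6,8,10]=4  [3,7,9,10]=12  [3,8,9,10]=12  [4,7,9,10]=4  [5,6,8,10]=1  [6,8,9,10]=4  [7,8,9,10]=6
  size 5 → [0,5,6,8,10]=1  [1,2,4,7,9]=1  [2,3,4,7,9]=5  [2,4,7,9,10]=5  [3,4,7,9,10]=20  [3,5,6,8,10]=5  [3,6,8,9,10]=20  [3,7,8,9,10]=30  [4,7,8,9,10]=10  [5,6,8,9,10]=5  [6,7,8,9,10]=10
  size 6 → [0,3,5,6,8,10]=6  [0,5,6,8,9,10]=6  [1,2,3,4,7,9]=6  [1,2,4,7,9,10]=6  [2,3,4,7,9,10]=30  [2,4,7,8,9,10]=15  [3,4,7,8,9,10]=60  [3,5,6,8,9,10]=30  [3,6,7,8,9,10]=60  [4,6,7,8,9,10]=20  [5,6,7,8,9,10]=15
  size 7 → [0,3,5,6,8,9,10]=42  [0,5,6,7,8,9,10]=21  [1,2,3,4,7,9,10]=42  [1,2,4,7,8,9,10]=21  [2,3,4,7,8,9,10]=105  [2,4,6,7,8,9,10]=35  [3,4,6,7,8,9,10]=140  [3,5,6,7,8,9,10]=105  [4,5,6,7,8,9,10]=35
  size 8 → [0,3,5,6,7,8,9,10]=168  [0,4,5,6,7,8,9,10]=56  [1,2,3,4,7,8,9,10]=168  [1,2,4,6,7,8,9,10]=56  [2,3,4,6,7,8,9,10]=280  [2,4,5,6,7,8,9,10]=70  [3,4,5,6,7,8,9,10]=280
  size 9 → [0,2,4,5,6,7,8,9,10]=126  [0,3,4,5,6,7,8,9,10]=504  [1,2,3,4,6,7,8,9,10]=504  [1,2,4,5,6,7,8,9,10]=126  [2,3,4,5,6,7,8,9,10]=630
  first=0(t) contributes 1260
  first=1(r) contributes 1260
  first=3(u) contributes 252
|[w]| = 2772

2772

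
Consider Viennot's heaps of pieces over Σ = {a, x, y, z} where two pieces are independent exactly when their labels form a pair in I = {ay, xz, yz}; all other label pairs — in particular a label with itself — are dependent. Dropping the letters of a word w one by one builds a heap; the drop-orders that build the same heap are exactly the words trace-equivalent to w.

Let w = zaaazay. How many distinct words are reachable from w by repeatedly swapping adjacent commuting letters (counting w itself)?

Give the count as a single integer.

#0=z has no predecessor
#1=a depends on [0:z]
#2=a depends on [1:a]
#3=a depends on [2:a]
#4=z depends on [3:a]
#5=a depends on [4:z]
#6=y has no predecessor
sources: [0:z, 6:y]
N(rest) = Σ N(rest − s) over sources s of rest; N(one piece) = 1:
  size 1 → [5]=1  [6]=1
  size 2 → [4,5]=1  [5,6]=2
  size 3 → [3,4,5]=1  [4,5,6]=3
  size 4 → [2,3,4,5]=1  [3,4,5,6]=4
  size 5 → [1,2,3,4,5]=1  [2,3,4,5,6]=5
  first=0(z) contributes 6
  first=6(y) contributes 1
|[w]| = 7

7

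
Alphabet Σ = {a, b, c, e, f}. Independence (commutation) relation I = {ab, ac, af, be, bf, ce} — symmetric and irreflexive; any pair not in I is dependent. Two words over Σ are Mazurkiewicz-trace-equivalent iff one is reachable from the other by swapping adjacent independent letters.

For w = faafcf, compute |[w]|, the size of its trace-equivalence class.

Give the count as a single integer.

15

#0=f has no predecessor
#1=a has no predecessor
#2=a depends on [1:a]
#3=f depends on [0:f]
#4=c depends on [3:f]
#5=f depends on [4:c]
sources: [0:f, 1:a]
N(rest) = Σ N(rest − s) over sources s of rest; N(one piece) = 1:
  size 1 → [2]=1  [5]=1
  size 2 → [1,2]=1  [2,5]=2  [4,5]=1
  size 3 → [1,2,5]=3  [2,4,5]=3  [3,4,5]=1
  size 4 → [0,3,4,5]=1  [1,2,4,5]=6  [2,3,4,5]=4
  first=0(f) contributes 10
  first=1(a) contributes 5
|[w]| = 15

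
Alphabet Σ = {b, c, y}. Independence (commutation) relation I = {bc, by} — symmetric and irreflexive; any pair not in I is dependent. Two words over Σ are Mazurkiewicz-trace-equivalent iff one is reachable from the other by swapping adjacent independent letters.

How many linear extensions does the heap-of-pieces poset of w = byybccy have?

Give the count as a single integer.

21

#0=b has no predecessor
#1=y has no predecessor
#2=y depends on [1:y]
#3=b depends on [0:b]
#4=c depends on [2:y]
#5=c depends on [4:c]
#6=y depends on [5:c]
sources: [0:b, 1:y]
N(rest) = Σ N(rest − s) over sources s of rest; N(one piece) = 1:
  size 1 → [3]=1  [6]=1
  size 2 → [0,3]=1  [3,6]=2  [5,6]=1
  size 3 → [0,3,6]=3  [3,5,6]=3  [4,5,6]=1
  size 4 → [0,3,5,6]=6  [2,4,5,6]=1  [3,4,5,6]=4
  size 5 → [0,3,4,5,6]=10  [1,2,4,5,6]=1  [2,3,4,5,6]=5
  first=0(b) contributes 6
  first=1(y) contributes 15
|[w]| = 21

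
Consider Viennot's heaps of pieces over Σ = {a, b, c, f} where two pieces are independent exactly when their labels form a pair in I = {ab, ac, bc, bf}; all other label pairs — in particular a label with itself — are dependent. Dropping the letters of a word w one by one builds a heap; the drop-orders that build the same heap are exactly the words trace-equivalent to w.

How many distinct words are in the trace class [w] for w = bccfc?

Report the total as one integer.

5

0(b) covers ∅
1(c) covers ∅
2(c) covers 1:c
3(f) covers 2:c
4(c) covers 3:f
floor of heap: 0:b, 1:c
completions by unplaced set U, small U first (add the entries for U minus each lowest piece of U):
  |U|=1: {0}:1  {4}:1
  |U|=2: {0,4}:2  {3,4}:1
  |U|=3: {0,3,4}:3  {2,3,4}:1
  start at 0(b): 1
  start at 1(c): 4
sum over floor = 5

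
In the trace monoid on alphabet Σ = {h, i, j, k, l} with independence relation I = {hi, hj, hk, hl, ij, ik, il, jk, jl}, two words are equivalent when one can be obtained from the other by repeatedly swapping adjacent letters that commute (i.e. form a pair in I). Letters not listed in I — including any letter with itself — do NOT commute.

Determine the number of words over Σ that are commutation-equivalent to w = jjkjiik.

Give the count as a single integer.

210

#0=j has no predecessor
#1=j depends on [0:j]
#2=k has no predecessor
#3=j depends on [1:j]
#4=i has no predecessor
#5=i depends on [4:i]
#6=k depends on [2:k]
sources: [0:j, 2:k, 4:i]
N(rest) = Σ N(rest − s) over sources s of rest; N(one piece) = 1:
  size 1 → [3]=1  [5]=1  [6]=1
  size 2 → [1,3]=1  [2,6]=1  [3,5]=2  [3,6]=2  [4,5]=1  [5,6]=2
  size 3 → [0,1,3]=1  [1,3,5]=3  [1,3,6]=3  [2,3,6]=3  [2,5,6]=3  [3,4,5]=3  [3,5,6]=6  [4,5,6]=3
  size 4 → [0,1,3,5]=4  [0,1,3,6]=4  [1,2,3,6]=6  [1,3,4,5]=6  [1,3,5,6]=12  [2,3,5,6]=12  [2,4,5,6]=6  [3,4,5,6]=12
  size 5 → [0,1,2,3,6]=10  [0,1,3,4,5]=10  [0,1,3,5,6]=20  [1,2,3,5,6]=30  [1,3,4,5,6]=30  [2,3,4,5,6]=30
  first=0(j) contributes 90
  first=2(k) contributes 60
  first=4(i) contributes 60
|[w]| = 210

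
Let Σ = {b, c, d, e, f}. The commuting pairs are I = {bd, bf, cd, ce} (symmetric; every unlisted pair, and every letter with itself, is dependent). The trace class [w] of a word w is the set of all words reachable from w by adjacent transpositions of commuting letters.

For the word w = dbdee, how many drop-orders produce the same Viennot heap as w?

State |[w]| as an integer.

3

piece 0:d — minimal
piece 1:b — minimal
piece 2:d rests on {0:d}
piece 3:e rests on {1:b, 2:d}
piece 4:e rests on {3:e}
minimal pieces: {0:d, 1:b}
ways to finish when only these pieces remain (= sum over removing one remaining piece with nothing left below it):
  1 left: {4}→1
  2 left: {3,4}→1
  3 left: {1,3,4}→1  {2,3,4}→1
  placing 0:d first → 2 extensions
  placing 1:b first → 1 extensions
total linear extensions = 3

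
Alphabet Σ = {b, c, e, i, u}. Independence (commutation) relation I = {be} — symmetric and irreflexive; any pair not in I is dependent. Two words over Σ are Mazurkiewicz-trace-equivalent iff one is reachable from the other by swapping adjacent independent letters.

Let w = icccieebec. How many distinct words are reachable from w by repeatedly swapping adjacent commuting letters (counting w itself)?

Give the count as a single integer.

4

#0=i has no predecessor
#1=c depends on [0:i]
#2=c depends on [1:c]
#3=c depends on [2:c]
#4=i depends on [3:c]
#5=e depends on [4:i]
#6=e depends on [5:e]
#7=b depends on [4:i]
#8=e depends on [6:e]
#9=c depends on [7:b, 8:e]
sources: [0:i]
N(rest) = Σ N(rest − s) over sources s of rest; N(one piece) = 1:
  size 1 → [9]=1
  size 2 → [7,9]=1  [8,9]=1
  size 3 → [6,8,9]=1  [7,8,9]=2
  size 4 → [5,6,8,9]=1  [6,7,8,9]=3
  size 5 → [5,6,7,8,9]=4
  size 6 → [4,5,6,7,8,9]=4
  size 7 → [3,4,5,6,7,8,9]=4
  size 8 → [2,3,4,5,6,7,8,9]=4
  first=0(i) contributes 4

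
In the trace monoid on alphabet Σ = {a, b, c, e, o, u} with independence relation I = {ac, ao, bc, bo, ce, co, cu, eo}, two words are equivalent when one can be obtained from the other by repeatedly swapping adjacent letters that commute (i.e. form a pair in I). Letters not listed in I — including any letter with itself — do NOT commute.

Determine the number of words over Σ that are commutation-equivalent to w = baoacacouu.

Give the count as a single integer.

675

#0=b has no predecessor
#1=a depends on [0:b]
#2=o has no predecessor
#3=a depends on [1:a]
#4=c has no predecessor
#5=a depends on [3:a]
#6=c depends on [4:c]
#7=o depends on [2:o]
#8=u depends on [5:a, 7:o]
#9=u depends on [8:u]
sources: [0:b, 2:o, 4:c]
N(rest) = Σ N(rest − s) over sources s of rest; N(one piece) = 1:
  size 1 → [6]=1  [9]=1
  size 2 → [4,6]=1  [6,9]=2  [8,9]=1
  size 3 → [4,6,9]=3  [5,8,9]=1  [6,8,9]=3  [7,8,9]=1
  size 4 → [2,7,8,9]=1  [3,5,8,9]=1  [4,6,8,9]=6  [5,6,8,9]=4  [5,7,8,9]=2  [6,7,8,9]=4
  size 5 → [1,3,5,8,9]=1  [2,5,7,8,9]=3  [2,6,7,8,9]=5  [3,5,6,8,9]=5  [3,5,7,8,9]=3  [4,5,6,8,9]=10  [4,6,7,8,9]=10  [5,6,7,8,9]=10
  size 6 → [0,1,3,5,8,9]=1  [1,3,5,6,8,9]=6  [1,3,5,7,8,9]=4  [2,3,5,7,8,9]=6  [2,4,6,7,8,9]=15  [2,5,6,7,8,9]=18  [3,4,5,6,8,9]=15  [3,5,6,7,8,9]=18  [4,5,6,7,8,9]=30
  size 7 → [0,1,3,5,6,8,9]=7  [0,1,3,5,7,8,9]=5  [1,2,3,5,7,8,9]=10  [1,3,4,5,6,8,9]=21  [1,3,5,6,7,8,9]=28  [2,3,5,6,7,8,9]=42  [2,4,5,6,7,8,9]=63  [3,4,5,6,7,8,9]=63
  size 8 → [0,1,2,3,5,7,8,9]=15  [0,1,3,4,5,6,8,9]=28  [0,1,3,5,6,7,8,9]=40  [1,2,3,5,6,7,8,9]=80  [1,3,4,5,6,7,8,9]=112  [2,3,4,5,6,7,8,9]=168
  first=0(b) contributes 360
  first=2(o) contributes 180
  first=4(c) contributes 135
|[w]| = 675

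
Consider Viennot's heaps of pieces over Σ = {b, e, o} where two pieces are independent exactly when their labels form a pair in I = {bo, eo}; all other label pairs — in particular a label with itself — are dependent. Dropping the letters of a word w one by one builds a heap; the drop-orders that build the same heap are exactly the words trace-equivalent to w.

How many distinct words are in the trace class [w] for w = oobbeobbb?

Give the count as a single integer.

84

drop 0:o onto floor
drop 1:o onto {0:o}
drop 2:b onto floor
drop 3:b onto {2:b}
drop 4:e onto {3:b}
drop 5:o onto {1:o}
drop 6:b onto {4:e}
drop 7:b onto {6:b}
drop 8:b onto {7:b}
ground layer = {0:o, 2:b}
drop-orders for the pieces not yet dropped (sum over which currently-grounded one goes next):
  1 to go: {5} 1  {8} 1
  2 to go: {1,5} 1  {5,8} 2  {7,8} 1
  3 to go: {0,1,5} 1  {1,5,8} 3  {5,7,8} 3  {6,7,8} 1
  4 to go: {0,1,5,8} 4  {1,5,7,8} 6  {4,6,7,8} 1  {5,6,7,8} 4
  5 to go: {0,1,5,7,8} 10  {1,5,6,7,8} 10  {3,4,6,7,8} 1  {4,5,6,7,8} 5
  6 to go: {0,1,5,6,7,8} 20  {1,4,5,6,7,8} 15  {2,3,4,6,7,8} 1  {3,4,5,6,7,8} 6
  7 to go: {0,1,4,5,6,7,8} 35  {1,3,4,5,6,7,8} 21  {2,3,4,5,6,7,8} 7
  if 0:o drops first: 28 orders
  if 2:b drops first: 56 orders
heap linearizations: 84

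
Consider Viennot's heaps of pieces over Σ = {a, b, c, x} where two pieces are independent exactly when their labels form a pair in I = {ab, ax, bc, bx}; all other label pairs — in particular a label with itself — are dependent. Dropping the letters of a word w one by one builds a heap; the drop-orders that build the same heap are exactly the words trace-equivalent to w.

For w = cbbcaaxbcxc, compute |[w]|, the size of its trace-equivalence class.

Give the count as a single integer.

piece 0:c — minimal
piece 1:b — minimal
piece 2:b rests on {1:b}
piece 3:c rests on {0:c}
piece 4:a rests on {3:c}
piece 5:a rests on {4:a}
piece 6:x rests on {3:c}
piece 7:b rests on {2:b}
piece 8:c rests on {5:a, 6:x}
piece 9:x rests on {8:c}
piece 10:c rests on {9:x}
minimal pieces: {0:c, 1:b}
ways to finish when only these pieces remain (= sum over removing one remaining piece with nothing left below it):
  1 left: {7}→1  {10}→1
  2 left: {2,7}→1  {7,10}→2  {9,10}→1
  3 left: {1,2,7}→1  {2,7,10}→3  {7,9,10}→3  {8,9,10}→1
  4 left: {1,2,7,10}→4  {2,7,9,10}→6  {5,8,9,10}→1  {6,8,9,10}→1  {7,8,9,10}→4
  5 left: {1,2,7,9,10}→10  {2,7,8,9,10}→10  {4,5,8,9,10}→1  {5,6,8,9,10}→2  {5,7,8,9,10}→5  {6,7,8,9,10}→5
  6 left: {1,2,7,8,9,10}→20  {2,5,7,8,9,10}→15  {2,6,7,8,9,10}→15  {4,5,6,8,9,10}→3  {4,5,7,8,9,10}→6  {5,6,7,8,9,10}→12
  7 left: {1,2,5,7,8,9,10}→35  {1,2,6,7,8,9,10}→35  {2,4,5,7,8,9,10}→21  {2,5,6,7,8,9,10}→42  {3,4,5,6,8,9,10}→3  {4,5,6,7,8,9,10}→21
  8 left: {0,3,4,5,6,8,9,10}→3  {1,2,4,5,7,8,9,10}→56  {1,2,5,6,7,8,9,10}→112  {2,4,5,6,7,8,9,10}→84  {3,4,5,6,7,8,9,10}→24
  9 left: {0,3,4,5,6,7,8,9,10}→27  {1,2,4,5,6,7,8,9,10}→252  {2,3,4,5,6,7,8,9,10}→108
  placing 0:c first → 360 extensions
  placing 1:b first → 135 extensions
total linear extensions = 495

495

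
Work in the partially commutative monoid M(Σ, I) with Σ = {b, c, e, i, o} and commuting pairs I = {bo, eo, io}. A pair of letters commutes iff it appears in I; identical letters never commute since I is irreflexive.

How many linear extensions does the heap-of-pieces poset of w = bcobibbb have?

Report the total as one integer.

6

piece 0:b — minimal
piece 1:c rests on {0:b}
piece 2:o rests on {1:c}
piece 3:b rests on {1:c}
piece 4:i rests on {3:b}
piece 5:b rests on {4:i}
piece 6:b rests on {5:b}
piece 7:b rests on {6:b}
minimal pieces: {0:b}
ways to finish when only these pieces remain (= sum over removing one remaining piece with nothing left below it):
  1 left: {2}→1  {7}→1
  2 left: {2,7}→2  {6,7}→1
  3 left: {2,6,7}→3  {5,6,7}→1
  4 left: {2,5,6,7}→4  {4,5,6,7}→1
  5 left: {2,4,5,6,7}→5  {3,4,5,6,7}→1
  6 left: {2,3,4,5,6,7}→6
  placing 0:b first → 6 extensions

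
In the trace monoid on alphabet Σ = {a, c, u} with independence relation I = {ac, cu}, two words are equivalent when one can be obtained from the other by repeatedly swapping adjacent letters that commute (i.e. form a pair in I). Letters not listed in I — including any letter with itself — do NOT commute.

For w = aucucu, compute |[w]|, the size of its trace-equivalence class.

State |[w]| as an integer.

15

#0=a has no predecessor
#1=u depends on [0:a]
#2=c has no predecessor
#3=u depends on [1:u]
#4=c depends on [2:c]
#5=u depends on [3:u]
sources: [0:a, 2:c]
N(rest) = Σ N(rest − s) over sources s of rest; N(one piece) = 1:
  size 1 → [4]=1  [5]=1
  size 2 → [2,4]=1  [3,5]=1  [4,5]=2
  size 3 → [1,3,5]=1  [2,4,5]=3  [3,4,5]=3
  size 4 → [0,1,3,5]=1  [1,3,4,5]=4  [2,3,4,5]=6
  first=0(a) contributes 10
  first=2(c) contributes 5
|[w]| = 15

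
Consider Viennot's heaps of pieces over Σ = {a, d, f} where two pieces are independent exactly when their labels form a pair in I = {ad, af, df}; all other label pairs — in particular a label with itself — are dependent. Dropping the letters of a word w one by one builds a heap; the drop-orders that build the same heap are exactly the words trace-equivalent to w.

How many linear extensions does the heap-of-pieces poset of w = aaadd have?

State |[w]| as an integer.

10

#0=a has no predecessor
#1=a depends on [0:a]
#2=a depends on [1:a]
#3=d has no predecessor
#4=d depends on [3:d]
sources: [0:a, 3:d]
N(rest) = Σ N(rest − s) over sources s of rest; N(one piece) = 1:
  size 1 → [2]=1  [4]=1
  size 2 → [1,2]=1  [2,4]=2  [3,4]=1
  size 3 → [0,1,2]=1  [1,2,4]=3  [2,3,4]=3
  first=0(a) contributes 6
  first=3(d) contributes 4
|[w]| = 10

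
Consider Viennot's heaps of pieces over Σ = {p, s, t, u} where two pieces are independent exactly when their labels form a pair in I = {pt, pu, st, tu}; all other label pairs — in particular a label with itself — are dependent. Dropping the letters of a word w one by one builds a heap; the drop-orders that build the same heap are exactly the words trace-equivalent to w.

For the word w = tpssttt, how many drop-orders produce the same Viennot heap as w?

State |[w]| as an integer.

0(t) covers ∅
1(p) covers ∅
2(s) covers 1:p
3(s) covers 2:s
4(t) covers 0:t
5(t) covers 4:t
6(t) covers 5:t
floor of heap: 0:t, 1:p
completions by unplaced set U, small U first (add the entries for U minus each lowest piece of U):
  |U|=1: {3}:1  {6}:1
  |U|=2: {2,3}:1  {3,6}:2  {5,6}:1
  |U|=3: {1,2,3}:1  {2,3,6}:3  {3,5,6}:3  {4,5,6}:1
  |U|=4: {0,4,5,6}:1  {1,2,3,6}:4  {2,3,5,6}:6  {3,4,5,6}:4
  |U|=5: {0,3,4,5,6}:5  {1,2,3,5,6}:10  {2,3,4,5,6}:10
  start at 0(t): 20
  start at 1(p): 15
sum over floor = 35

35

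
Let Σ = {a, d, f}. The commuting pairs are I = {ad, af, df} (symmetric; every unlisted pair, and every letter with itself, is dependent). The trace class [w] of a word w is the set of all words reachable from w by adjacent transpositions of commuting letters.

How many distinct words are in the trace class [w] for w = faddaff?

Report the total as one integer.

drop 0:f onto floor
drop 1:a onto floor
drop 2:d onto floor
drop 3:d onto {2:d}
drop 4:a onto {1:a}
drop 5:f onto {0:f}
drop 6:f onto {5:f}
ground layer = {0:f, 1:a, 2:d}
drop-orders for the pieces not yet dropped (sum over which currently-grounded one goes next):
  1 to go: {3} 1  {4} 1  {6} 1
  2 to go: {1,4} 1  {2,3} 1  {3,4} 2  {3,6} 2  {4,6} 2  {5,6} 1
  3 to go: {0,5,6} 1  {1,3,4} 3  {1,4,6} 3  {2,3,4} 3  {2,3,6} 3  {3,4,6} 6  {3,5,6} 3  {4,5,6} 3
  4 to go: {0,3,5,6} 4  {0,4,5,6} 4  {1,2,3,4} 6  {1,3,4,6} 12  {1,4,5,6} 6  {2,3,4,6} 12  {2,3,5,6} 6  {3,4,5,6} 12
  5 to go: {0,1,4,5,6} 10  {0,2,3,5,6} 10  {0,3,4,5,6} 20  {1,2,3,4,6} 30  {1,3,4,5,6} 30  {2,3,4,5,6} 30
  if 0:f drops first: 90 orders
  if 1:a drops first: 60 orders
  if 2:d drops first: 60 orders
heap linearizations: 210

210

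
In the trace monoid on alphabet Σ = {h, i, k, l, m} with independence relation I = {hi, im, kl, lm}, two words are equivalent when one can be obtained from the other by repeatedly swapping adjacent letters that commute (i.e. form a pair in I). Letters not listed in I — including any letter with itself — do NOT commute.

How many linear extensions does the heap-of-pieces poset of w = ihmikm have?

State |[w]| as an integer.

#0=i has no predecessor
#1=h has no predecessor
#2=m depends on [1:h]
#3=i depends on [0:i]
#4=k depends on [2:m, 3:i]
#5=m depends on [4:k]
sources: [0:i, 1:h]
N(rest) = Σ N(rest − s) over sources s of rest; N(one piece) = 1:
  size 1 → [5]=1
  size 2 → [4,5]=1
  size 3 → [2,4,5]=1  [3,4,5]=1
  size 4 → [0,3,4,5]=1  [1,2,4,5]=1  [2,3,4,5]=2
  first=0(i) contributes 3
  first=1(h) contributes 3
|[w]| = 6

6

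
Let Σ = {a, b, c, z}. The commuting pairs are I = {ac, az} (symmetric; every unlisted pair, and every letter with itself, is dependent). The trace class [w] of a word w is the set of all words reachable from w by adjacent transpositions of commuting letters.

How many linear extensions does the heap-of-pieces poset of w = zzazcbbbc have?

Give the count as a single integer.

5

#0=z has no predecessor
#1=z depends on [0:z]
#2=a has no predecessor
#3=z depends on [1:z]
#4=c depends on [3:z]
#5=b depends on [2:a, 4:c]
#6=b depends on [5:b]
#7=b depends on [6:b]
#8=c depends on [7:b]
sources: [0:z, 2:a]
N(rest) = Σ N(rest − s) over sources s of rest; N(one piece) = 1:
  size 1 → [8]=1
  size 2 → [7,8]=1
  size 3 → [6,7,8]=1
  size 4 → [5,6,7,8]=1
  size 5 → [2,5,6,7,8]=1  [4,5,6,7,8]=1
  size 6 → [2,4,5,6,7,8]=2  [3,4,5,6,7,8]=1
  size 7 → [1,3,4,5,6,7,8]=1  [2,3,4,5,6,7,8]=3
  first=0(z) contributes 4
  first=2(a) contributes 1
|[w]| = 5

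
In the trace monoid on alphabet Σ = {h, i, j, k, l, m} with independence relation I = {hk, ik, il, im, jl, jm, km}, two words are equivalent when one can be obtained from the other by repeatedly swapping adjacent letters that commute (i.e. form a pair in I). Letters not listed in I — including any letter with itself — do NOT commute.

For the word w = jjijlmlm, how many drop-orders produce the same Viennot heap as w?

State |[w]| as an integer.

70

drop 0:j onto floor
drop 1:j onto {0:j}
drop 2:i onto {1:j}
drop 3:j onto {2:i}
drop 4:l onto floor
drop 5:m onto {4:l}
drop 6:l onto {5:m}
drop 7:m onto {6:l}
ground layer = {0:j, 4:l}
drop-orders for the pieces not yet dropped (sum over which currently-grounded one goes next):
  1 to go: {3} 1  {7} 1
  2 to go: {2,3} 1  {3,7} 2  {6,7} 1
  3 to go: {1,2,3} 1  {2,3,7} 3  {3,6,7} 3  {5,6,7} 1
  4 to go: {0,1,2,3} 1  {1,2,3,7} 4  {2,3,6,7} 6  {3,5,6,7} 4  {4,5,6,7} 1
  5 to go: {0,1,2,3,7} 5  {1,2,3,6,7} 10  {2,3,5,6,7} 10  {3,4,5,6,7} 5
  6 to go: {0,1,2,3,6,7} 15  {1,2,3,5,6,7} 20  {2,3,4,5,6,7} 15
  if 0:j drops first: 35 orders
  if 4:l drops first: 35 orders
heap linearizations: 70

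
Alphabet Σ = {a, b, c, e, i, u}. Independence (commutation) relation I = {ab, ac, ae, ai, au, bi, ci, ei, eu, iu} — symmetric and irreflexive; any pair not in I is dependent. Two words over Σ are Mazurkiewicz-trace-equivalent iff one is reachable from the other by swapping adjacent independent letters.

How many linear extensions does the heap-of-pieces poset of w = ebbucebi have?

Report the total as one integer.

8

#0=e has no predecessor
#1=b depends on [0:e]
#2=b depends on [1:b]
#3=u depends on [2:b]
#4=c depends on [3:u]
#5=e depends on [4:c]
#6=b depends on [5:e]
#7=i has no predecessor
sources: [0:e, 7:i]
N(rest) = Σ N(rest − s) over sources s of rest; N(one piece) = 1:
  size 1 → [6]=1  [7]=1
  size 2 → [5,6]=1  [6,7]=2
  size 3 → [4,5,6]=1  [5,6,7]=3
  size 4 → [3,4,5,6]=1  [4,5,6,7]=4
  size 5 → [2,3,4,5,6]=1  [3,4,5,6,7]=5
  size 6 → [1,2,3,4,5,6]=1  [2,3,4,5,6,7]=6
  first=0(e) contributes 7
  first=7(i) contributes 1
|[w]| = 8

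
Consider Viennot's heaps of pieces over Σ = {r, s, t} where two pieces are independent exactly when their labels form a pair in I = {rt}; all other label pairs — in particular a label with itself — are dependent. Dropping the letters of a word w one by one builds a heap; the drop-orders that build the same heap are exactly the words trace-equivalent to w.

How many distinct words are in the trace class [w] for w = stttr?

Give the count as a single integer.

4

piece 0:s — minimal
piece 1:t rests on {0:s}
piece 2:t rests on {1:t}
piece 3:t rests on {2:t}
piece 4:r rests on {0:s}
minimal pieces: {0:s}
ways to finish when only these pieces remain (= sum over removing one remaining piece with nothing left below it):
  1 left: {3}→1  {4}→1
  2 left: {2,3}→1  {3,4}→2
  3 left: {1,2,3}→1  {2,3,4}→3
  placing 0:s first → 4 extensions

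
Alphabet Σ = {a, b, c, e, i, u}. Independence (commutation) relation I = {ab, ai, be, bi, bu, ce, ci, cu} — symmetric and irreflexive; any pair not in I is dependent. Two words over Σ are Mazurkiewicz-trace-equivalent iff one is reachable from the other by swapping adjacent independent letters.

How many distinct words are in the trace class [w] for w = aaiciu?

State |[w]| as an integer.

drop 0:a onto floor
drop 1:a onto {0:a}
drop 2:i onto floor
drop 3:c onto {1:a}
drop 4:i onto {2:i}
drop 5:u onto {1:a, 4:i}
ground layer = {0:a, 2:i}
drop-orders for the pieces not yet dropped (sum over which currently-grounded one goes next):
  1 to go: {3} 1  {5} 1
  2 to go: {3,5} 2  {4,5} 1
  3 to go: {1,3,5} 2  {2,4,5} 1  {3,4,5} 3
  4 to go: {0,1,3,5} 2  {1,3,4,5} 5  {2,3,4,5} 4
  if 0:a drops first: 9 orders
  if 2:i drops first: 7 orders
heap linearizations: 16

16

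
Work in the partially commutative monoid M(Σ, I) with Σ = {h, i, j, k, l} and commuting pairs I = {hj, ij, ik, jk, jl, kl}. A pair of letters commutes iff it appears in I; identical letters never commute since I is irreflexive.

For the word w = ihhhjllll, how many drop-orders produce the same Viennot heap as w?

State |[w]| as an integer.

9

#0=i has no predecessor
#1=h depends on [0:i]
#2=h depends on [1:h]
#3=h depends on [2:h]
#4=j has no predecessor
#5=l depends on [3:h]
#6=l depends on [5:l]
#7=l depends on [6:l]
#8=l depends on [7:l]
sources: [0:i, 4:j]
N(rest) = Σ N(rest − s) over sources s of rest; N(one piece) = 1:
  size 1 → [4]=1  [8]=1
  size 2 → [4,8]=2  [7,8]=1
  size 3 → [4,7,8]=3  [6,7,8]=1
  size 4 → [4,6,7,8]=4  [5,6,7,8]=1
  size 5 → [3,5,6,7,8]=1  [4,5,6,7,8]=5
  size 6 → [2,3,5,6,7,8]=1  [3,4,5,6,7,8]=6
  size 7 → [1,2,3,5,6,7,8]=1  [2,3,4,5,6,7,8]=7
  first=0(i) contributes 8
  first=4(j) contributes 1
|[w]| = 9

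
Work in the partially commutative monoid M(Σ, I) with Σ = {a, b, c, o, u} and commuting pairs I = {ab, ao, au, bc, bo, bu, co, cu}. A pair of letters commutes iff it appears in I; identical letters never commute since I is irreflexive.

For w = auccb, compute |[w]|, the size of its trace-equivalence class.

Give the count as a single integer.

drop 0:a onto floor
drop 1:u onto floor
drop 2:c onto {0:a}
drop 3:c onto {2:c}
drop 4:b onto floor
ground layer = {0:a, 1:u, 4:b}
drop-orders for the pieces not yet dropped (sum over which currently-grounded one goes next):
  1 to go: {1} 1  {3} 1  {4} 1
  2 to go: {1,3} 2  {1,4} 2  {2,3} 1  {3,4} 2
  3 to go: {0,2,3} 1  {1,2,3} 3  {1,3,4} 6  {2,3,4} 3
  if 0:a drops first: 12 orders
  if 1:u drops first: 4 orders
  if 4:b drops first: 4 orders
heap linearizations: 20

20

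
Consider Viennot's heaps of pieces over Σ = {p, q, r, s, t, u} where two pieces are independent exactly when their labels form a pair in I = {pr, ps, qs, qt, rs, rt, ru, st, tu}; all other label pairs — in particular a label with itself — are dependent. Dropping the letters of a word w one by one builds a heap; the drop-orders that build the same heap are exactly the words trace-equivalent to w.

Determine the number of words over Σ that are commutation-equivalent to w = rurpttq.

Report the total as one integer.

31

piece 0:r — minimal
piece 1:u — minimal
piece 2:r rests on {0:r}
piece 3:p rests on {1:u}
piece 4:t rests on {3:p}
piece 5:t rests on {4:t}
piece 6:q rests on {2:r, 3:p}
minimal pieces: {0:r, 1:u}
ways to finish when only these pieces remain (= sum over removing one remaining piece with nothing left below it):
  1 left: {5}→1  {6}→1
  2 left: {2,6}→1  {4,5}→1  {5,6}→2
  3 left: {0,2,6}→1  {2,5,6}→3  {4,5,6}→3
  4 left: {0,2,5,6}→4  {2,4,5,6}→6  {3,4,5,6}→3
  5 left: {0,2,4,5,6}→10  {1,3,4,5,6}→3  {2,3,4,5,6}→9
  placing 0:r first → 12 extensions
  placing 1:u first → 19 extensions
total linear extensions = 31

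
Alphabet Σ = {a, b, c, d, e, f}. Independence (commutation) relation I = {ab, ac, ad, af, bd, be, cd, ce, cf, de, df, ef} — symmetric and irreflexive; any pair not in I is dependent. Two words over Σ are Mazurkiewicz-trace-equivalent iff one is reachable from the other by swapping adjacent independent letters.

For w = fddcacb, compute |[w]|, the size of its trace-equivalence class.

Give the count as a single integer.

drop 0:f onto floor
drop 1:d onto floor
drop 2:d onto {1:d}
drop 3:c onto floor
drop 4:a onto floor
drop 5:c onto {3:c}
drop 6:b onto {0:f, 5:c}
ground layer = {0:f, 1:d, 3:c, 4:a}
drop-orders for the pieces not yet dropped (sum over which currently-grounded one goes next):
  1 to go: {2} 1  {4} 1  {6} 1
  2 to go: {0,6} 1  {1,2} 1  {2,4} 2  {2,6} 2  {4,6} 2  {5,6} 1
  3 to go: {0,2,6} 3  {0,4,6} 3  {0,5,6} 2  {1,2,4} 3  {1,2,6} 3  {2,4,6} 6  {2,5,6} 3  {3,5,6} 1  {4,5,6} 3
  4 to go: {0,1,2,6} 6  {0,2,4,6} 12  {0,2,5,6} 8  {0,3,5,6} 3  {0,4,5,6} 8  {1,2,4,6} 12  {1,2,5,6} 6  {2,3,5,6} 4  {2,4,5,6} 12  {3,4,5,6} 4
  5 to go: {0,1,2,4,6} 30  {0,1,2,5,6} 20  {0,2,3,5,6} 15  {0,2,4,5,6} 40  {0,3,4,5,6} 15  {1,2,3,5,6} 10  {1,2,4,5,6} 30  {2,3,4,5,6} 20
  if 0:f drops first: 60 orders
  if 1:d drops first: 90 orders
  if 3:c drops first: 120 orders
  if 4:a drops first: 45 orders
heap linearizations: 315

315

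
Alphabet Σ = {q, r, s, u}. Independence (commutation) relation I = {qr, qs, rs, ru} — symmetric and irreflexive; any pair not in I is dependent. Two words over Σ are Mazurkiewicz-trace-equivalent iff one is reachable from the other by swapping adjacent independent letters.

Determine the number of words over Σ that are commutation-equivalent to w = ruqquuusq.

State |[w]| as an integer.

drop 0:r onto floor
drop 1:u onto floor
drop 2:q onto {1:u}
drop 3:q onto {2:q}
drop 4:u onto {3:q}
drop 5:u onto {4:u}
drop 6:u onto {5:u}
drop 7:s onto {6:u}
drop 8:q onto {6:u}
ground layer = {0:r, 1:u}
drop-orders for the pieces not yet dropped (sum over which currently-grounded one goes next):
  1 to go: {0} 1  {7} 1  {8} 1
  2 to go: {0,7} 2  {0,8} 2  {7,8} 2
  3 to go: {0,7,8} 6  {6,7,8} 2
  4 to go: {0,6,7,8} 8  {5,6,7,8} 2
  5 to go: {0,5,6,7,8} 10  {4,5,6,7,8} 2
  6 to go: {0,4,5,6,7,8} 12  {3,4,5,6,7,8} 2
  7 to go: {0,3,4,5,6,7,8} 14  {2,3,4,5,6,7,8} 2
  if 0:r drops first: 2 orders
  if 1:u drops first: 16 orders
heap linearizations: 18

18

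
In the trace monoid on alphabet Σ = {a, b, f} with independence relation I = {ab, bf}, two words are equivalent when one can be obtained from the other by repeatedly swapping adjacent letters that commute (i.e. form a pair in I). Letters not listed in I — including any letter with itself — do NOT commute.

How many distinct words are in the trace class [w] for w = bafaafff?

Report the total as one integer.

8

#0=b has no predecessor
#1=a has no predecessor
#2=f depends on [1:a]
#3=a depends on [2:f]
#4=a depends on [3:a]
#5=f depends on [4:a]
#6=f depends on [5:f]
#7=f depends on [6:f]
sources: [0:b, 1:a]
N(rest) = Σ N(rest − s) over sources s of rest; N(one piece) = 1:
  size 1 → [0]=1  [7]=1
  size 2 → [0,7]=2  [6,7]=1
  size 3 → [0,6,7]=3  [5,6,7]=1
  size 4 → [0,5,6,7]=4  [4,5,6,7]=1
  size 5 → [0,4,5,6,7]=5  [3,4,5,6,7]=1
  size 6 → [0,3,4,5,6,7]=6  [2,3,4,5,6,7]=1
  first=0(b) contributes 1
  first=1(a) contributes 7
|[w]| = 8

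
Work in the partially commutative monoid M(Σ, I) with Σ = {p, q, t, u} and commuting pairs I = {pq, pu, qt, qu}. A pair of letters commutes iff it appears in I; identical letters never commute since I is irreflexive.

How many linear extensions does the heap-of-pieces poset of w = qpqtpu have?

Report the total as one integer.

30

0(q) covers ∅
1(p) covers ∅
2(q) covers 0:q
3(t) covers 1:p
4(p) covers 3:t
5(u) covers 3:t
floor of heap: 0:q, 1:p
completions by unplaced set U, small U first (add the entries for U minus each lowest piece of U):
  |U|=1: {2}:1  {4}:1  {5}:1
  |U|=2: {0,2}:1  {2,4}:2  {2,5}:2  {4,5}:2
  |U|=3: {0,2,4}:3  {0,2,5}:3  {2,4,5}:6  {3,4,5}:2
  |U|=4: {0,2,4,5}:12  {1,3,4,5}:2  {2,3,4,5}:8
  start at 0(q): 10
  start at 1(p): 20
sum over floor = 30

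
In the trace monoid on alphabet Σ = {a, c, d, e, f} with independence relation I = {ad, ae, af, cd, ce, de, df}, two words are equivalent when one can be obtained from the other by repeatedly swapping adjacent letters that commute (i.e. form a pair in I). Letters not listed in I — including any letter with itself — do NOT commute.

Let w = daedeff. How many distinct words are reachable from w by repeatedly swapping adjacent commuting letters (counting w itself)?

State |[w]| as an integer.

drop 0:d onto floor
drop 1:a onto floor
drop 2:e onto floor
drop 3:d onto {0:d}
drop 4:e onto {2:e}
drop 5:f onto {4:e}
drop 6:f onto {5:f}
ground layer = {0:d, 1:a, 2:e}
drop-orders for the pieces not yet dropped (sum over which currently-grounded one goes next):
  1 to go: {1} 1  {3} 1  {6} 1
  2 to go: {0,3} 1  {1,3} 2  {1,6} 2  {3,6} 2  {5,6} 1
  3 to go: {0,1,3} 3  {0,3,6} 3  {1,3,6} 6  {1,5,6} 3  {3,5,6} 3  {4,5,6} 1
  4 to go: {0,1,3,6} 12  {0,3,5,6} 6  {1,3,5,6} 12  {1,4,5,6} 4  {2,4,5,6} 1  {3,4,5,6} 4
  5 to go: {0,1,3,5,6} 30  {0,3,4,5,6} 10  {1,2,4,5,6} 5  {1,3,4,5,6} 20  {2,3,4,5,6} 5
  if 0:d drops first: 30 orders
  if 1:a drops first: 15 orders
  if 2:e drops first: 60 orders
heap linearizations: 105

105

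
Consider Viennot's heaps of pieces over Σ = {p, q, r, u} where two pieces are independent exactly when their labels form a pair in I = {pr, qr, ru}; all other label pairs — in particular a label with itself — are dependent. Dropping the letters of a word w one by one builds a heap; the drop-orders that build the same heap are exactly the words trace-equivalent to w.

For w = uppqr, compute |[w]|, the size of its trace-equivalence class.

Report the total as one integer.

piece 0:u — minimal
piece 1:p rests on {0:u}
piece 2:p rests on {1:p}
piece 3:q rests on {2:p}
piece 4:r — minimal
minimal pieces: {0:u, 4:r}
ways to finish when only these pieces remain (= sum over removing one remaining piece with nothing left below it):
  1 left: {3}→1  {4}→1
  2 left: {2,3}→1  {3,4}→2
  3 left: {1,2,3}→1  {2,3,4}→3
  placing 0:u first → 4 extensions
  placing 4:r first → 1 extensions
total linear extensions = 5

5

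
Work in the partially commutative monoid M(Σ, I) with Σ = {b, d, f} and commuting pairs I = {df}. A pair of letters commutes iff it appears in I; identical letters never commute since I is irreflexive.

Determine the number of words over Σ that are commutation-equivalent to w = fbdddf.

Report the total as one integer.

#0=f has no predecessor
#1=b depends on [0:f]
#2=d depends on [1:b]
#3=d depends on [2:d]
#4=d depends on [3:d]
#5=f depends on [1:b]
sources: [0:f]
N(rest) = Σ N(rest − s) over sources s of rest; N(one piece) = 1:
  size 1 → [4]=1  [5]=1
  size 2 → [3,4]=1  [4,5]=2
  size 3 → [2,3,4]=1  [3,4,5]=3
  size 4 → [2,3,4,5]=4
  first=0(f) contributes 4

4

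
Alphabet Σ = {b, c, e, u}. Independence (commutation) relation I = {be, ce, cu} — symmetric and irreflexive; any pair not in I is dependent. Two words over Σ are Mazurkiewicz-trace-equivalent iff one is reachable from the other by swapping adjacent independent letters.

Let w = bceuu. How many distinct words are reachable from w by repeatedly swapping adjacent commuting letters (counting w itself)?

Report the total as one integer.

7

0(b) covers ∅
1(c) covers 0:b
2(e) covers ∅
3(u) covers 0:b, 2:e
4(u) covers 3:u
floor of heap: 0:b, 2:e
completions by unplaced set U, small U first (add the entries for U minus each lowest piece of U):
  |U|=1: {1}:1  {4}:1
  |U|=2: {1,4}:2  {3,4}:1
  |U|=3: {1,3,4}:3  {2,3,4}:1
  start at 0(b): 4
  start at 2(e): 3
sum over floor = 7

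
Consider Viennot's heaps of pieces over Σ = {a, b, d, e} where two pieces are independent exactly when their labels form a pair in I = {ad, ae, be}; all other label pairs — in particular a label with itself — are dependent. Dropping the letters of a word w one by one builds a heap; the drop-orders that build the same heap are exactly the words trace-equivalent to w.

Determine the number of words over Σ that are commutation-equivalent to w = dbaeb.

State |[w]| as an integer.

4

drop 0:d onto floor
drop 1:b onto {0:d}
drop 2:a onto {1:b}
drop 3:e onto {0:d}
drop 4:b onto {2:a}
ground layer = {0:d}
drop-orders for the pieces not yet dropped (sum over which currently-grounded one goes next):
  1 to go: {3} 1  {4} 1
  2 to go: {2,4} 1  {3,4} 2
  3 to go: {1,2,4} 1  {2,3,4} 3
  if 0:d drops first: 4 orders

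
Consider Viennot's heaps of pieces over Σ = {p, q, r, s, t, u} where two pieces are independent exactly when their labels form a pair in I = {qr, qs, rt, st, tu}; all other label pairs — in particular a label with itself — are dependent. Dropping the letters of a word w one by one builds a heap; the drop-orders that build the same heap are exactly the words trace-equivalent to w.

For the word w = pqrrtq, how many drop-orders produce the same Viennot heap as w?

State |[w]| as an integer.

10

drop 0:p onto floor
drop 1:q onto {0:p}
drop 2:r onto {0:p}
drop 3:r onto {2:r}
drop 4:t onto {1:q}
drop 5:q onto {4:t}
ground layer = {0:p}
drop-orders for the pieces not yet dropped (sum over which currently-grounded one goes next):
  1 to go: {3} 1  {5} 1
  2 to go: {2,3} 1  {3,5} 2  {4,5} 1
  3 to go: {1,4,5} 1  {2,3,5} 3  {3,4,5} 3
  4 to go: {1,3,4,5} 4  {2,3,4,5} 6
  if 0:p drops first: 10 orders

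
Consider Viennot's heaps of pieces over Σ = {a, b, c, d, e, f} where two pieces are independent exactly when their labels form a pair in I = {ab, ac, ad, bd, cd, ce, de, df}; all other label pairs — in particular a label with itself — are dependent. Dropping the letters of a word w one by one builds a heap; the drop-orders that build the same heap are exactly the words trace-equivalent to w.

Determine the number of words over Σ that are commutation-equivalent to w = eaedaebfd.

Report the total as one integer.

0(e) covers ∅
1(a) covers 0:e
2(e) covers 1:a
3(d) covers ∅
4(a) covers 2:e
5(e) covers 4:a
6(b) covers 5:e
7(f) covers 6:b
8(d) covers 3:d
floor of heap: 0:e, 3:d
completions by unplaced set U, small U first (add the entries for U minus each lowest piece of U):
  |U|=1: {7}:1  {8}:1
  |U|=2: {3,8}:1  {6,7}:1  {7,8}:2
  |U|=3: {3,7,8}:3  {5,6,7}:1  {6,7,8}:3
  |U|=4: {3,6,7,8}:6  {4,5,6,7}:1  {5,6,7,8}:4
  |U|=5: {2,4,5,6,7}:1  {3,5,6,7,8}:10  {4,5,6,7,8}:5
  |U|=6: {1,2,4,5,6,7}:1  {2,4,5,6,7,8}:6  {3,4,5,6,7,8}:15
  |U|=7: {0,1,2,4,5,6,7}:1  {1,2,4,5,6,7,8}:7  {2,3,4,5,6,7,8}:21
  start at 0(e): 28
  start at 3(d): 8
sum over floor = 36

36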